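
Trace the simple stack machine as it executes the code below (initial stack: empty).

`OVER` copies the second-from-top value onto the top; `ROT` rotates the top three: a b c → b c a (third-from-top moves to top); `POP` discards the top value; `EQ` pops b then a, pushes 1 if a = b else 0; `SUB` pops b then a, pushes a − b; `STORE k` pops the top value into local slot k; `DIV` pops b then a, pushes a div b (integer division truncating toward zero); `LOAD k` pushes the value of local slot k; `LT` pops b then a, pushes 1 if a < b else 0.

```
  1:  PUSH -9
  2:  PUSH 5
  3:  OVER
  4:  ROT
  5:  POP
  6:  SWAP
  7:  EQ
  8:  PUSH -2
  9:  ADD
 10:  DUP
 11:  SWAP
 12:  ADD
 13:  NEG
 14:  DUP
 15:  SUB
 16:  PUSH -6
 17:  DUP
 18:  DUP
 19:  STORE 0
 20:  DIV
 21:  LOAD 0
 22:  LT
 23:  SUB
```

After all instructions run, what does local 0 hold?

-6

PUSH -9 : [-9]
PUSH 5  : [-9, 5]
OVER    : [-9, 5, -9]
ROT     : [5, -9, -9]
POP     : [5, -9]
SWAP    : [-9, 5]
EQ      : [0]
PUSH -2 : [0, -2]
ADD     : [-2]
DUP     : [-2, -2]
SWAP    : [-2, -2]
ADD     : [-4]
NEG     : [4]
DUP     : [4, 4]
SUB     : [0]
PUSH -6 : [0, -6]
DUP     : [0, -6, -6]
DUP     : [0, -6, -6, -6]
STORE 0 : [0, -6, -6]
DIV     : [0, 1]
LOAD 0  : [0, 1, -6]
LT      : [0, 0]
SUB     : [0]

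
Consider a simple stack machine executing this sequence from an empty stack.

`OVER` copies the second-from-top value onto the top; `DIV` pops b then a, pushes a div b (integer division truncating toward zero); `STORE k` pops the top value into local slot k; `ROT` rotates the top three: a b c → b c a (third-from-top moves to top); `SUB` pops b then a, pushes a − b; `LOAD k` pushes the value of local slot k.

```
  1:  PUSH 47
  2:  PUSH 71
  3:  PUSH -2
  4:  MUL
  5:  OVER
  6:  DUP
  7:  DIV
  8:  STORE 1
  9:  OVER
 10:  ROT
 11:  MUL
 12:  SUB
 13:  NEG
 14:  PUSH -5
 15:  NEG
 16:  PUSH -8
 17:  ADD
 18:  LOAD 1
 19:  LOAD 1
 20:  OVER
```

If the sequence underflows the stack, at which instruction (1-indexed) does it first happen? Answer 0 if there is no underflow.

0

PUSH 47 → 47
PUSH 71 → 47 71
PUSH -2 → 47 71 -2
MUL     → 47 -142
OVER    → 47 -142 47
DUP     → 47 -142 47 47
DIV     → 47 -142 1
STORE 1 → 47 -142
OVER    → 47 -142 47
ROT     → -142 47 47
MUL     → -142 2209
SUB     → -2351
NEG     → 2351
PUSH -5 → 2351 -5
NEG     → 2351 5
PUSH -8 → 2351 5 -8
ADD     → 2351 -3
LOAD 1  → 2351 -3 1
LOAD 1  → 2351 -3 1 1
OVER    → 2351 -3 1 1 1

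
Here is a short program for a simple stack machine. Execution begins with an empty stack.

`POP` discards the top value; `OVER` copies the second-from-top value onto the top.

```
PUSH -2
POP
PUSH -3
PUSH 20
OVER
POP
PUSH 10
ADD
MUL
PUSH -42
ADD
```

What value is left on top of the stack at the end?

PUSH -2  → -2
POP      → (empty)
PUSH -3  → -3
PUSH 20  → -3 20
OVER     → -3 20 -3
POP      → -3 20
PUSH 10  → -3 20 10
ADD      → -3 30
MUL      → -90
PUSH -42 → -90 -42
ADD      → -132

-132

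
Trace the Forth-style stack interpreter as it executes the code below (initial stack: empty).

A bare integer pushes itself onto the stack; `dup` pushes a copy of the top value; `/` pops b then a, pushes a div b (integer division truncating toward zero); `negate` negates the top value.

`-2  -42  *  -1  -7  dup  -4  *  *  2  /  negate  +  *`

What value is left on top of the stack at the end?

8148

-2      -2
-42     -2 -42
*       84
-1      84 -1
-7      84 -1 -7
dup     84 -1 -7 -7
-4      84 -1 -7 -7 -4
*       84 -1 -7 28
*       84 -1 -196
2       84 -1 -196 2
/       84 -1 -98
negate  84 -1 98
+       84 97
*       8148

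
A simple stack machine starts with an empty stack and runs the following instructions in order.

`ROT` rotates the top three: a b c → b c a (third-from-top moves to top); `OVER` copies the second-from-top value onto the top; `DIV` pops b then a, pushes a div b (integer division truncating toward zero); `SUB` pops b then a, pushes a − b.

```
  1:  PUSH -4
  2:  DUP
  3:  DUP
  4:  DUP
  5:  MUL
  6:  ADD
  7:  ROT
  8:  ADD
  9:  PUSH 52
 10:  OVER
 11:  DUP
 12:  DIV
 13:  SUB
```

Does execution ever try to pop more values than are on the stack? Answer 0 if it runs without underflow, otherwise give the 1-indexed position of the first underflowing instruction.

7

PUSH -4 -> -4
DUP     -> -4 -4
DUP     -> -4 -4 -4
DUP     -> -4 -4 -4 -4
MUL     -> -4 -4 16
ADD     -> -4 12
ROT  — needs 3 operands, stack has 2 → underflow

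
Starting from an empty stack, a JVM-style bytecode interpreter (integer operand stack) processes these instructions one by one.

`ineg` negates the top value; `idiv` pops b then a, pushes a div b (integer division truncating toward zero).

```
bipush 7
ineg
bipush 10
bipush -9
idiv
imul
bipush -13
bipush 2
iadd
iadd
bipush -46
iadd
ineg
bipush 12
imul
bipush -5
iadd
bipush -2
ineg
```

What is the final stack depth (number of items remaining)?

bipush 7   -> [7]
ineg       -> [-7]
bipush 10  -> [-7, 10]
bipush -9  -> [-7, 10, -9]
idiv       -> [-7, -1]
imul       -> [7]
bipush -13 -> [7, -13]
bipush 2   -> [7, -13, 2]
iadd       -> [7, -11]
iadd       -> [-4]
bipush -46 -> [-4, -46]
iadd       -> [-50]
ineg       -> [50]
bipush 12  -> [50, 12]
imul       -> [600]
bipush -5  -> [600, -5]
iadd       -> [595]
bipush -2  -> [595, -2]
ineg       -> [595, 2]

2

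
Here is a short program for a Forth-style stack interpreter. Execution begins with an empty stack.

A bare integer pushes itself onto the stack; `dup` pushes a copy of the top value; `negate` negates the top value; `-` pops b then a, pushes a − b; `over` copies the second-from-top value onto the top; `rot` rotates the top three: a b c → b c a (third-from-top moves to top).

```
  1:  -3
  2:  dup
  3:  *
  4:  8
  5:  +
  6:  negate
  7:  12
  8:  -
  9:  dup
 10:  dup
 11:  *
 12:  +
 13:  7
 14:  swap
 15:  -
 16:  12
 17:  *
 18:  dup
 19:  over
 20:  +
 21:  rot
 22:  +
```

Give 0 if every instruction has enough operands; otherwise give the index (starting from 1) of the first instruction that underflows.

-3     : -3
dup    : -3 -3
*      : 9
8      : 9 8
+      : 17
negate : -17
12     : -17 12
-      : -29
dup    : -29 -29
dup    : -29 -29 -29
*      : -29 841
+      : 812
7      : 812 7
swap   : 7 812
-      : -805
12     : -805 12
*      : -9660
dup    : -9660 -9660
over   : -9660 -9660 -9660
+      : -9660 -19320
rot  — needs 3 operands, stack has 2 → underflow

21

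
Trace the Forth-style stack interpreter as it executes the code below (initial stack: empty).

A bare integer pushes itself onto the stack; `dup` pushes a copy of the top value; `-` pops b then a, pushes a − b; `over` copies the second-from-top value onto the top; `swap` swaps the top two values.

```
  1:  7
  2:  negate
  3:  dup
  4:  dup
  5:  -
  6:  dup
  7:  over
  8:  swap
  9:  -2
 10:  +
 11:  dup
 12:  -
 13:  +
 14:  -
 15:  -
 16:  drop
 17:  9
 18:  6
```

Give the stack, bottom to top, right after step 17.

7      : [7]
negate : [-7]
dup    : [-7, -7]
dup    : [-7, -7, -7]
-      : [-7, 0]
dup    : [-7, 0, 0]
over   : [-7, 0, 0, 0]
swap   : [-7, 0, 0, 0]
-2     : [-7, 0, 0, 0, -2]
+      : [-7, 0, 0, -2]
dup    : [-7, 0, 0, -2, -2]
-      : [-7, 0, 0, 0]
+      : [-7, 0, 0]
-      : [-7, 0]
-      : [-7]
drop   : []
9      : [9]

[9]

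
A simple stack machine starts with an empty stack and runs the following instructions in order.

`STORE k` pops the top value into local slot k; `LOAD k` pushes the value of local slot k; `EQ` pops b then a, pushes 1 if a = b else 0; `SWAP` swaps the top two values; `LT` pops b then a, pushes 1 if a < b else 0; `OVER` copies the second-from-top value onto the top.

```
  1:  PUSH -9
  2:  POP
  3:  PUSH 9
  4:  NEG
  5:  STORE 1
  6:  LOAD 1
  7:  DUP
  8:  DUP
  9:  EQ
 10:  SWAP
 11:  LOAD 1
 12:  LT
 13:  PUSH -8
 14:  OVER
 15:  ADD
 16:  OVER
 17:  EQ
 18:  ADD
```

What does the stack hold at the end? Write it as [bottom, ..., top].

PUSH -9 → -9
POP     → (empty)
PUSH 9  → 9
NEG     → -9
STORE 1 → (empty)
LOAD 1  → -9
DUP     → -9 -9
DUP     → -9 -9 -9
EQ      → -9 1
SWAP    → 1 -9
LOAD 1  → 1 -9 -9
LT      → 1 0
PUSH -8 → 1 0 -8
OVER    → 1 0 -8 0
ADD     → 1 0 -8
OVER    → 1 0 -8 0
EQ      → 1 0 0
ADD     → 1 0

[1, 0]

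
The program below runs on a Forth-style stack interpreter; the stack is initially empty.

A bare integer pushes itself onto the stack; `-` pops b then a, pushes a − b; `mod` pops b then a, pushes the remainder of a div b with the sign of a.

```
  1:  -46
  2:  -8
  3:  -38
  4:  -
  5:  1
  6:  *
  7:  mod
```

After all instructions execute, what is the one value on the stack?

-46 : [-46]
-8  : [-46, -8]
-38 : [-46, -8, -38]
-   : [-46, 30]
1   : [-46, 30, 1]
*   : [-46, 30]
mod : [-16]

-16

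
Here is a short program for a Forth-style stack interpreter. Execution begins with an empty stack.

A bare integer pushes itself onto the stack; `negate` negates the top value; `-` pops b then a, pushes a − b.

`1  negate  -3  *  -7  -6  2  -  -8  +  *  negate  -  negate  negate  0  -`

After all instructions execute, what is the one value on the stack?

115

1      -> 1
negate -> -1
-3     -> -1 -3
*      -> 3
-7     -> 3 -7
-6     -> 3 -7 -6
2      -> 3 -7 -6 2
-      -> 3 -7 -8
-8     -> 3 -7 -8 -8
+      -> 3 -7 -16
*      -> 3 112
negate -> 3 -112
-      -> 115
negate -> -115
negate -> 115
0      -> 115 0
-      -> 115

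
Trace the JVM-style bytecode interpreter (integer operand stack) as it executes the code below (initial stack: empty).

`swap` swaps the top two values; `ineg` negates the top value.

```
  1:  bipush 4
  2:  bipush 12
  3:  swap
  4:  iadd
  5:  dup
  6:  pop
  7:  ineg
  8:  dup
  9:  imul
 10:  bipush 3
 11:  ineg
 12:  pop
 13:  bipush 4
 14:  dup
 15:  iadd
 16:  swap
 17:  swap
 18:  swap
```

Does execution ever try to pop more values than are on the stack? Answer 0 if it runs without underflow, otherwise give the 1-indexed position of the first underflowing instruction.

bipush 4  -> 4
bipush 12 -> 4 12
swap      -> 12 4
iadd      -> 16
dup       -> 16 16
pop       -> 16
ineg      -> -16
dup       -> -16 -16
imul      -> 256
bipush 3  -> 256 3
ineg      -> 256 -3
pop       -> 256
bipush 4  -> 256 4
dup       -> 256 4 4
iadd      -> 256 8
swap      -> 8 256
swap      -> 256 8
swap      -> 8 256

0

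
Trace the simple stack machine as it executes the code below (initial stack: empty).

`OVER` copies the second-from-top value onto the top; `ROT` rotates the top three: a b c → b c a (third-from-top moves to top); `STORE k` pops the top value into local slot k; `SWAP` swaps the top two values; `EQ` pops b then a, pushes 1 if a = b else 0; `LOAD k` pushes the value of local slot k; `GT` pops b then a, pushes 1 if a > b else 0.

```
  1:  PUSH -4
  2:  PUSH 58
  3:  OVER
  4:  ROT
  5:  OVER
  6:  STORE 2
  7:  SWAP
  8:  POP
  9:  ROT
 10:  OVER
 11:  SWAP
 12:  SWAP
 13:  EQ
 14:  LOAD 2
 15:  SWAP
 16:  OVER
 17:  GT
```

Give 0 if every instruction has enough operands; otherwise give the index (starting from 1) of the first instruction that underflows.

PUSH -4  -4
PUSH 58  -4 58
OVER     -4 58 -4
ROT      58 -4 -4
OVER     58 -4 -4 -4
STORE 2  58 -4 -4
SWAP     58 -4 -4
POP      58 -4
ROT  — needs 3 operands, stack has 2 → underflow

9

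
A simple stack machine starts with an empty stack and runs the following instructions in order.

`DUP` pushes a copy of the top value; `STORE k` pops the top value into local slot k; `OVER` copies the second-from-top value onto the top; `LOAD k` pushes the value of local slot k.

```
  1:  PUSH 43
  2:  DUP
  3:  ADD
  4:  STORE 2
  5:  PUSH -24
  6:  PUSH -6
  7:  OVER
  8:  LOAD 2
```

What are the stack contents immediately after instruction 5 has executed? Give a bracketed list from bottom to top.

PUSH 43   43
DUP       43 43
ADD       86
STORE 2   (empty)
PUSH -24  -24

[-24]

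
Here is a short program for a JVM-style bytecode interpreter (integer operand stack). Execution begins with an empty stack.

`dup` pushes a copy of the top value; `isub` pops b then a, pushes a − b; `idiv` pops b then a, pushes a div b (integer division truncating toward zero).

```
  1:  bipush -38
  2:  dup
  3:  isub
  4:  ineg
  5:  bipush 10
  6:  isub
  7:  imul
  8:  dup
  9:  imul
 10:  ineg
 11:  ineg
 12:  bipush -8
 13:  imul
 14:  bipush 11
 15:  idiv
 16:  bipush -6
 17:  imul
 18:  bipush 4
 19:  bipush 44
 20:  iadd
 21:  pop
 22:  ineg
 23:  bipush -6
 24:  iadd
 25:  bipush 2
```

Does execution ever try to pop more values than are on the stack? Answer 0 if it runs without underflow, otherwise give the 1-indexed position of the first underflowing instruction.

bipush -38 : -38
dup        : -38 -38
isub       : 0
ineg       : 0
bipush 10  : 0 10
isub       : -10
imul  — needs 2 operands, stack has 1 → underflow

7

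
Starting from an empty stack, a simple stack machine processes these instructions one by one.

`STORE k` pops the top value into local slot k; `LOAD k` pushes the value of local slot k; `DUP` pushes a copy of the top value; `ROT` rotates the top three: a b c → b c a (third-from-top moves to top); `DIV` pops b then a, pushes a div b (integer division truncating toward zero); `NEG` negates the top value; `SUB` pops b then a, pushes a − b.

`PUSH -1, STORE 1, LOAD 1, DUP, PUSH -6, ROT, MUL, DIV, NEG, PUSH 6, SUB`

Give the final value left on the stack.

PUSH -1  -1
STORE 1  (empty)
LOAD 1   -1
DUP      -1 -1
PUSH -6  -1 -1 -6
ROT      -1 -6 -1
MUL      -1 6
DIV      0
NEG      0
PUSH 6   0 6
SUB      -6

-6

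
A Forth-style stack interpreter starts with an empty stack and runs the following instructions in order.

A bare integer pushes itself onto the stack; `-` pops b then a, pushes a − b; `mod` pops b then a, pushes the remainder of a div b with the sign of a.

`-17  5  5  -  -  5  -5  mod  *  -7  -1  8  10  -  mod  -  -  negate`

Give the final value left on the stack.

-17    : [-17]
5      : [-17, 5]
5      : [-17, 5, 5]
-      : [-17, 0]
-      : [-17]
5      : [-17, 5]
-5     : [-17, 5, -5]
mod    : [-17, 0]
*      : [0]
-7     : [0, -7]
-1     : [0, -7, -1]
8      : [0, -7, -1, 8]
10     : [0, -7, -1, 8, 10]
-      : [0, -7, -1, -2]
mod    : [0, -7, -1]
-      : [0, -6]
-      : [6]
negate : [-6]

-6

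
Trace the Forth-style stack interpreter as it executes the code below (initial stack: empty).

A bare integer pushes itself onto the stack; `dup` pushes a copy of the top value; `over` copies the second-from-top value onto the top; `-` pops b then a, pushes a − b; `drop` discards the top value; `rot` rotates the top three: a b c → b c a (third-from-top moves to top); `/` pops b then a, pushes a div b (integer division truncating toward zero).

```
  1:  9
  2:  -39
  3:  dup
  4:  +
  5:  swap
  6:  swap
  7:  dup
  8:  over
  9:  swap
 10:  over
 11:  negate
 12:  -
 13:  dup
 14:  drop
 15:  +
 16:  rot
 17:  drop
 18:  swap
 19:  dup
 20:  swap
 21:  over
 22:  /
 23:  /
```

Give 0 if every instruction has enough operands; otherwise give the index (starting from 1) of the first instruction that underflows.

0

9      : [9]
-39    : [9, -39]
dup    : [9, -39, -39]
+      : [9, -78]
swap   : [-78, 9]
swap   : [9, -78]
dup    : [9, -78, -78]
over   : [9, -78, -78, -78]
swap   : [9, -78, -78, -78]
over   : [9, -78, -78, -78, -78]
negate : [9, -78, -78, -78, 78]
-      : [9, -78, -78, -156]
dup    : [9, -78, -78, -156, -156]
drop   : [9, -78, -78, -156]
+      : [9, -78, -234]
rot    : [-78, -234, 9]
drop   : [-78, -234]
swap   : [-234, -78]
dup    : [-234, -78, -78]
swap   : [-234, -78, -78]
over   : [-234, -78, -78, -78]
/      : [-234, -78, 1]
/      : [-234, -78]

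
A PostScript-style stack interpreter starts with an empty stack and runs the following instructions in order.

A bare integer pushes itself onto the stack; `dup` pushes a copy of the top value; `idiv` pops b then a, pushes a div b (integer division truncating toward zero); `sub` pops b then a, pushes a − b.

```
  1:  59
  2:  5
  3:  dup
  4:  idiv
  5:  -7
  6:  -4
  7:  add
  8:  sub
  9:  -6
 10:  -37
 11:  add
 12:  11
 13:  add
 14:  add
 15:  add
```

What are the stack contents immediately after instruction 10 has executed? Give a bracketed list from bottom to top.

[59, 12, -6, -37]

59   -> [59]
5    -> [59, 5]
dup  -> [59, 5, 5]
idiv -> [59, 1]
-7   -> [59, 1, -7]
-4   -> [59, 1, -7, -4]
add  -> [59, 1, -11]
sub  -> [59, 12]
-6   -> [59, 12, -6]
-37  -> [59, 12, -6, -37]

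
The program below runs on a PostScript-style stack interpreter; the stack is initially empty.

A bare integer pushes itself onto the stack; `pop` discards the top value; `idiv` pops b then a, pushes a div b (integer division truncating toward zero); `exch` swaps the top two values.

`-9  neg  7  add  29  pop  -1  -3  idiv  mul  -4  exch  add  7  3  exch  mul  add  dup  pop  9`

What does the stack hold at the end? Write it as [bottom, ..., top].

-9   → -9
neg  → 9
7    → 9 7
add  → 16
29   → 16 29
pop  → 16
-1   → 16 -1
-3   → 16 -1 -3
idiv → 16 0
mul  → 0
-4   → 0 -4
exch → -4 0
add  → -4
7    → -4 7
3    → -4 7 3
exch → -4 3 7
mul  → -4 21
add  → 17
dup  → 17 17
pop  → 17
9    → 17 9

[17, 9]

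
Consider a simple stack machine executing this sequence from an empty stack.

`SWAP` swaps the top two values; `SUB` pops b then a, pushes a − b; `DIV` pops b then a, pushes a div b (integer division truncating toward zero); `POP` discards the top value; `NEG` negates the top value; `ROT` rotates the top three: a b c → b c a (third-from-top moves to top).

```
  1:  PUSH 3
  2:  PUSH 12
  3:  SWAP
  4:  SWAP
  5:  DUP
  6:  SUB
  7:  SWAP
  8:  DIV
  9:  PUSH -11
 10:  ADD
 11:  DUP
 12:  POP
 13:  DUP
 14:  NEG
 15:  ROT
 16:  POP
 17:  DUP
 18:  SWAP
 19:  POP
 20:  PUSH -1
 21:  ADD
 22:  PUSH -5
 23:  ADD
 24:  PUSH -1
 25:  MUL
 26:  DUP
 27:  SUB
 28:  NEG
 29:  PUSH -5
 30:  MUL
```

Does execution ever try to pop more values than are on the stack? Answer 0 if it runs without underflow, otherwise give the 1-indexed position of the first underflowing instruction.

15

PUSH 3   → 3
PUSH 12  → 3 12
SWAP     → 12 3
SWAP     → 3 12
DUP      → 3 12 12
SUB      → 3 0
SWAP     → 0 3
DIV      → 0
PUSH -11 → 0 -11
ADD      → -11
DUP      → -11 -11
POP      → -11
DUP      → -11 -11
NEG      → -11 11
ROT  — needs 3 operands, stack has 2 → underflow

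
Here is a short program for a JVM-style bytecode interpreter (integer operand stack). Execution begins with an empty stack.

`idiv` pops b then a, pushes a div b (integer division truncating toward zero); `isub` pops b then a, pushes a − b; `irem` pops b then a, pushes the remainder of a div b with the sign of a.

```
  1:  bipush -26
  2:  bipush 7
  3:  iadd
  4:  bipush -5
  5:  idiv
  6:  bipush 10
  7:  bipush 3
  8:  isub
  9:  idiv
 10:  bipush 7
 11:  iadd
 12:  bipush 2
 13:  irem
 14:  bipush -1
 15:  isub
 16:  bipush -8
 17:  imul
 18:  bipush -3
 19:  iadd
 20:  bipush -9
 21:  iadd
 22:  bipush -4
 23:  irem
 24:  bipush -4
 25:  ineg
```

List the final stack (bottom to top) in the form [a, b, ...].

[0, 4]

bipush -26 → -26
bipush 7   → -26 7
iadd       → -19
bipush -5  → -19 -5
idiv       → 3
bipush 10  → 3 10
bipush 3   → 3 10 3
isub       → 3 7
idiv       → 0
bipush 7   → 0 7
iadd       → 7
bipush 2   → 7 2
irem       → 1
bipush -1  → 1 -1
isub       → 2
bipush -8  → 2 -8
imul       → -16
bipush -3  → -16 -3
iadd       → -19
bipush -9  → -19 -9
iadd       → -28
bipush -4  → -28 -4
irem       → 0
bipush -4  → 0 -4
ineg       → 0 4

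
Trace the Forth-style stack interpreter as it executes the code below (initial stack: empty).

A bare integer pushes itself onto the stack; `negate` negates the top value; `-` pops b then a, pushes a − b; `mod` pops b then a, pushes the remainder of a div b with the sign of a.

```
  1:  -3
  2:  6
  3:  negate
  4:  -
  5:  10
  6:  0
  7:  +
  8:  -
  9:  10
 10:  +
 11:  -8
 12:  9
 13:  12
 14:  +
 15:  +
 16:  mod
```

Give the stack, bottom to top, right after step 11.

-3      [-3]
6       [-3, 6]
negate  [-3, -6]
-       [3]
10      [3, 10]
0       [3, 10, 0]
+       [3, 10]
-       [-7]
10      [-7, 10]
+       [3]
-8      [3, -8]

[3, -8]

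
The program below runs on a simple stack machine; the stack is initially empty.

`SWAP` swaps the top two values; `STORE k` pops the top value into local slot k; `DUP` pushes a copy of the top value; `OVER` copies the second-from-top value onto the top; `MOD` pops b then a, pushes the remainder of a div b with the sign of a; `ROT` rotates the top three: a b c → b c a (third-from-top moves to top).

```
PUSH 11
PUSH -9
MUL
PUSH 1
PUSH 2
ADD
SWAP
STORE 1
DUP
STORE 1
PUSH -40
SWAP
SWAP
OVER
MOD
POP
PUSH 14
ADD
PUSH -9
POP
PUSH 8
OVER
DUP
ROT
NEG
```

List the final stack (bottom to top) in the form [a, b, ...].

[17, 17, 17, -8]

PUSH 11  -> [11]
PUSH -9  -> [11, -9]
MUL      -> [-99]
PUSH 1   -> [-99, 1]
PUSH 2   -> [-99, 1, 2]
ADD      -> [-99, 3]
SWAP     -> [3, -99]
STORE 1  -> [3]
DUP      -> [3, 3]
STORE 1  -> [3]
PUSH -40 -> [3, -40]
SWAP     -> [-40, 3]
SWAP     -> [3, -40]
OVER     -> [3, -40, 3]
MOD      -> [3, -1]
POP      -> [3]
PUSH 14  -> [3, 14]
ADD      -> [17]
PUSH -9  -> [17, -9]
POP      -> [17]
PUSH 8   -> [17, 8]
OVER     -> [17, 8, 17]
DUP      -> [17, 8, 17, 17]
ROT      -> [17, 17, 17, 8]
NEG      -> [17, 17, 17, -8]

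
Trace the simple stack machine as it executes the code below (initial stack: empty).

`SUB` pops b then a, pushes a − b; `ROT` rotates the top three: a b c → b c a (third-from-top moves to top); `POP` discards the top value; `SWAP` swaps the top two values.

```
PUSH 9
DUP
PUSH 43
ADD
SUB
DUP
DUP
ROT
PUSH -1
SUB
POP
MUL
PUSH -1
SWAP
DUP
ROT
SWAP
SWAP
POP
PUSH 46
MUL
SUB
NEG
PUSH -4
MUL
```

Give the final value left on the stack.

PUSH 9  -> [9]
DUP     -> [9, 9]
PUSH 43 -> [9, 9, 43]
ADD     -> [9, 52]
SUB     -> [-43]
DUP     -> [-43, -43]
DUP     -> [-43, -43, -43]
ROT     -> [-43, -43, -43]
PUSH -1 -> [-43, -43, -43, -1]
SUB     -> [-43, -43, -42]
POP     -> [-43, -43]
MUL     -> [1849]
PUSH -1 -> [1849, -1]
SWAP    -> [-1, 1849]
DUP     -> [-1, 1849, 1849]
ROT     -> [1849, 1849, -1]
SWAP    -> [1849, -1, 1849]
SWAP    -> [1849, 1849, -1]
POP     -> [1849, 1849]
PUSH 46 -> [1849, 1849, 46]
MUL     -> [1849, 85054]
SUB     -> [-83205]
NEG     -> [83205]
PUSH -4 -> [83205, -4]
MUL     -> [-332820]

-332820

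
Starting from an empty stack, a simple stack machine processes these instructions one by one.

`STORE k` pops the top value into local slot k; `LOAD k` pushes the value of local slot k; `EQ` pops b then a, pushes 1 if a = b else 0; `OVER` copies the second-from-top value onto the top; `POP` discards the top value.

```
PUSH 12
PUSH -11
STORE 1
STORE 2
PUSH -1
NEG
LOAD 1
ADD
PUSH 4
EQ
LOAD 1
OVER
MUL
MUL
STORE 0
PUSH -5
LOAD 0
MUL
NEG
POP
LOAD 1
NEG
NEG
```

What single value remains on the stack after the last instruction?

PUSH 12  → [12]
PUSH -11 → [12, -11]
STORE 1  → [12]
STORE 2  → []
PUSH -1  → [-1]
NEG      → [1]
LOAD 1   → [1, -11]
ADD      → [-10]
PUSH 4   → [-10, 4]
EQ       → [0]
LOAD 1   → [0, -11]
OVER     → [0, -11, 0]
MUL      → [0, 0]
MUL      → [0]
STORE 0  → []
PUSH -5  → [-5]
LOAD 0   → [-5, 0]
MUL      → [0]
NEG      → [0]
POP      → []
LOAD 1   → [-11]
NEG      → [11]
NEG      → [-11]

-11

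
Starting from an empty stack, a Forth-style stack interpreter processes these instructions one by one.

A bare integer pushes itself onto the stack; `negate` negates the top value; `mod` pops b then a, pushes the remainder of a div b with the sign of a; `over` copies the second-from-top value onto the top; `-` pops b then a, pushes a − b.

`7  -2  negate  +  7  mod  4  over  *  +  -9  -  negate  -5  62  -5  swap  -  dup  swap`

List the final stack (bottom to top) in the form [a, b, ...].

[-19, -5, -67, -67]

7      : [7]
-2     : [7, -2]
negate : [7, 2]
+      : [9]
7      : [9, 7]
mod    : [2]
4      : [2, 4]
over   : [2, 4, 2]
*      : [2, 8]
+      : [10]
-9     : [10, -9]
-      : [19]
negate : [-19]
-5     : [-19, -5]
62     : [-19, -5, 62]
-5     : [-19, -5, 62, -5]
swap   : [-19, -5, -5, 62]
-      : [-19, -5, -67]
dup    : [-19, -5, -67, -67]
swap   : [-19, -5, -67, -67]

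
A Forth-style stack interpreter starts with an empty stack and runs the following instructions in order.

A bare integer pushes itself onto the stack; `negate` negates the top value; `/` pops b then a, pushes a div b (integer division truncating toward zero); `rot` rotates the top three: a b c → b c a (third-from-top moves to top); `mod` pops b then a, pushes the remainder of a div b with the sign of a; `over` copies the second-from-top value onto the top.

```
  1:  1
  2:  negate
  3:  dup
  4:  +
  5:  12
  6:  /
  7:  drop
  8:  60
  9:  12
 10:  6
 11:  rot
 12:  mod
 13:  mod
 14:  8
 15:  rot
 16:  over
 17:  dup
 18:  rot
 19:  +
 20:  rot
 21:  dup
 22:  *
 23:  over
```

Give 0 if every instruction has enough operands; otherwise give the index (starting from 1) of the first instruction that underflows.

15

1      → [1]
negate → [-1]
dup    → [-1, -1]
+      → [-2]
12     → [-2, 12]
/      → [0]
drop   → []
60     → [60]
12     → [60, 12]
6      → [60, 12, 6]
rot    → [12, 6, 60]
mod    → [12, 6]
mod    → [0]
8      → [0, 8]
rot  — needs 3 operands, stack has 2 → underflow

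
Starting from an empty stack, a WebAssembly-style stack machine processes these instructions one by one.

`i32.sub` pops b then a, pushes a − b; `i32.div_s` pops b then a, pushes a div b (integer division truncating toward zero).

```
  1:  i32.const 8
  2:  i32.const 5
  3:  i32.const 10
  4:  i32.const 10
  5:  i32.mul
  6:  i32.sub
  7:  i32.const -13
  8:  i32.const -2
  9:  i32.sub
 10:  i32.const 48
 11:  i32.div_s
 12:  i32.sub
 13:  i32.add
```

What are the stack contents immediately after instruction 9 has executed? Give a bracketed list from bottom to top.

i32.const 8    8
i32.const 5    8 5
i32.const 10   8 5 10
i32.const 10   8 5 10 10
i32.mul        8 5 100
i32.sub        8 -95
i32.const -13  8 -95 -13
i32.const -2   8 -95 -13 -2
i32.sub        8 -95 -11

[8, -95, -11]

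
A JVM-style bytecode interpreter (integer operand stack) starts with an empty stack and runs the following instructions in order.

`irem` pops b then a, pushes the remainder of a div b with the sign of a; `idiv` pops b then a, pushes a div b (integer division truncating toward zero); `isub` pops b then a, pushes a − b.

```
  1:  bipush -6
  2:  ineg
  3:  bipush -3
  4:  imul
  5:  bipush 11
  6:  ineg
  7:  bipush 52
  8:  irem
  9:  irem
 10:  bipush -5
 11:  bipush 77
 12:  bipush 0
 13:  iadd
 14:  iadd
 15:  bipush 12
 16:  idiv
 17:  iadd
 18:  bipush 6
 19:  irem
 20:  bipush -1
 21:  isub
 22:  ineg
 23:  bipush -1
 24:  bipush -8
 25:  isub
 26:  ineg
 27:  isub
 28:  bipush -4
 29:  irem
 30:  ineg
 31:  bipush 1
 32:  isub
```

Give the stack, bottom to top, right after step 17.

[-1]

bipush -6 -> [-6]
ineg      -> [6]
bipush -3 -> [6, -3]
imul      -> [-18]
bipush 11 -> [-18, 11]
ineg      -> [-18, -11]
bipush 52 -> [-18, -11, 52]
irem      -> [-18, -11]
irem      -> [-7]
bipush -5 -> [-7, -5]
bipush 77 -> [-7, -5, 77]
bipush 0  -> [-7, -5, 77, 0]
iadd      -> [-7, -5, 77]
iadd      -> [-7, 72]
bipush 12 -> [-7, 72, 12]
idiv      -> [-7, 6]
iadd      -> [-1]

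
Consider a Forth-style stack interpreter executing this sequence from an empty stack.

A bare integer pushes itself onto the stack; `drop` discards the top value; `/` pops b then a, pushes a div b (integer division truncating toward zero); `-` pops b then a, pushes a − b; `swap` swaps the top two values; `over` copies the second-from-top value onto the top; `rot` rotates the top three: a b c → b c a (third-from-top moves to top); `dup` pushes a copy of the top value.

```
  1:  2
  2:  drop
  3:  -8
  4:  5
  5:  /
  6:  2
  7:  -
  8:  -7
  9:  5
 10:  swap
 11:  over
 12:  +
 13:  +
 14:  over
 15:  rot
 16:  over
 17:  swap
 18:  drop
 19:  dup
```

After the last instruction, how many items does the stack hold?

4

2    -> 2
drop -> (empty)
-8   -> -8
5    -> -8 5
/    -> -1
2    -> -1 2
-    -> -3
-7   -> -3 -7
5    -> -3 -7 5
swap -> -3 5 -7
over -> -3 5 -7 5
+    -> -3 5 -2
+    -> -3 3
over -> -3 3 -3
rot  -> 3 -3 -3
over -> 3 -3 -3 -3
swap -> 3 -3 -3 -3
drop -> 3 -3 -3
dup  -> 3 -3 -3 -3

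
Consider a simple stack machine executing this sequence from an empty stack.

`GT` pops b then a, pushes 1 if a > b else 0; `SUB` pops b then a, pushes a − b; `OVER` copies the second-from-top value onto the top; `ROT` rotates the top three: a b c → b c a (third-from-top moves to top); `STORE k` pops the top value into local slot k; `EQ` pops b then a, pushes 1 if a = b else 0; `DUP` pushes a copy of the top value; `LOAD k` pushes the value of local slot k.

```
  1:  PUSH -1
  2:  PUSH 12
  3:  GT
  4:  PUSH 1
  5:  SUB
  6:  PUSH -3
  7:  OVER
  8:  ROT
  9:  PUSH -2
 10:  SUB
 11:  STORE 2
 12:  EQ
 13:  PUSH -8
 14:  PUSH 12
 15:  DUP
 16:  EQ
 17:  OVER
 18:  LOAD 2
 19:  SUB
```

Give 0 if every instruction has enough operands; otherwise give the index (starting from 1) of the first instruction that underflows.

0

PUSH -1 → -1
PUSH 12 → -1 12
GT      → 0
PUSH 1  → 0 1
SUB     → -1
PUSH -3 → -1 -3
OVER    → -1 -3 -1
ROT     → -3 -1 -1
PUSH -2 → -3 -1 -1 -2
SUB     → -3 -1 1
STORE 2 → -3 -1
EQ      → 0
PUSH -8 → 0 -8
PUSH 12 → 0 -8 12
DUP     → 0 -8 12 12
EQ      → 0 -8 1
OVER    → 0 -8 1 -8
LOAD 2  → 0 -8 1 -8 1
SUB     → 0 -8 1 -9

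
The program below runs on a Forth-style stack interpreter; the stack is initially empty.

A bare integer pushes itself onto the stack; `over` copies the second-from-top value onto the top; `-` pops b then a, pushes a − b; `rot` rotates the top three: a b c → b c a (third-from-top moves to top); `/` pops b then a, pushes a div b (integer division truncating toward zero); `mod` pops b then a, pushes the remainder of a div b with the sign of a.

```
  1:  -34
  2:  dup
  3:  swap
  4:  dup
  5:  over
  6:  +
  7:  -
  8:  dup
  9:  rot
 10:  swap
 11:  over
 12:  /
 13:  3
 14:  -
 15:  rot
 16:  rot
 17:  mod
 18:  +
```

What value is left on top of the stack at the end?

-34  -> -34
dup  -> -34 -34
swap -> -34 -34
dup  -> -34 -34 -34
over -> -34 -34 -34 -34
+    -> -34 -34 -68
-    -> -34 34
dup  -> -34 34 34
rot  -> 34 34 -34
swap -> 34 -34 34
over -> 34 -34 34 -34
/    -> 34 -34 -1
3    -> 34 -34 -1 3
-    -> 34 -34 -4
rot  -> -34 -4 34
rot  -> -4 34 -34
mod  -> -4 0
+    -> -4

-4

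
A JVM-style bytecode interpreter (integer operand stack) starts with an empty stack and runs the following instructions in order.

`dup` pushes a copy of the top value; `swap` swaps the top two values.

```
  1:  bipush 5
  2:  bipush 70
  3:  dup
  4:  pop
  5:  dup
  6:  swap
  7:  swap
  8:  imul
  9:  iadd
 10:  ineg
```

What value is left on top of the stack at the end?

-4905

bipush 5  -> 5
bipush 70 -> 5 70
dup       -> 5 70 70
pop       -> 5 70
dup       -> 5 70 70
swap      -> 5 70 70
swap      -> 5 70 70
imul      -> 5 4900
iadd      -> 4905
ineg      -> -4905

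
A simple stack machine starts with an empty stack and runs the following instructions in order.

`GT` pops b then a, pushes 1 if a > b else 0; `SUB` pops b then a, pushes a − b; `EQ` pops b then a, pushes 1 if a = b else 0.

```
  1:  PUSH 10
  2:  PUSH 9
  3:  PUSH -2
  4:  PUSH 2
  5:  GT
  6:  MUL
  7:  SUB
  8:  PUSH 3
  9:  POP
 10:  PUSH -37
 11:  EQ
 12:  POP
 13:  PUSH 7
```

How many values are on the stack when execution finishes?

1

PUSH 10  → [10]
PUSH 9   → [10, 9]
PUSH -2  → [10, 9, -2]
PUSH 2   → [10, 9, -2, 2]
GT       → [10, 9, 0]
MUL      → [10, 0]
SUB      → [10]
PUSH 3   → [10, 3]
POP      → [10]
PUSH -37 → [10, -37]
EQ       → [0]
POP      → []
PUSH 7   → [7]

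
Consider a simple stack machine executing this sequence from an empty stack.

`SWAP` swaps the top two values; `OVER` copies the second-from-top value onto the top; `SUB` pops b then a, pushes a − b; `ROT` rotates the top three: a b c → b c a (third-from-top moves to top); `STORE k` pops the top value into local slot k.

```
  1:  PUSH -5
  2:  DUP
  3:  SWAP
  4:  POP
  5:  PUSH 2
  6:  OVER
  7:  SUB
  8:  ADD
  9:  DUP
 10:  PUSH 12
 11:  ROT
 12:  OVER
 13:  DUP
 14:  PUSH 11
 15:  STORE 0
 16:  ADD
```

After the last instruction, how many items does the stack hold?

4

PUSH -5 : -5
DUP     : -5 -5
SWAP    : -5 -5
POP     : -5
PUSH 2  : -5 2
OVER    : -5 2 -5
SUB     : -5 7
ADD     : 2
DUP     : 2 2
PUSH 12 : 2 2 12
ROT     : 2 12 2
OVER    : 2 12 2 12
DUP     : 2 12 2 12 12
PUSH 11 : 2 12 2 12 12 11
STORE 0 : 2 12 2 12 12
ADD     : 2 12 2 24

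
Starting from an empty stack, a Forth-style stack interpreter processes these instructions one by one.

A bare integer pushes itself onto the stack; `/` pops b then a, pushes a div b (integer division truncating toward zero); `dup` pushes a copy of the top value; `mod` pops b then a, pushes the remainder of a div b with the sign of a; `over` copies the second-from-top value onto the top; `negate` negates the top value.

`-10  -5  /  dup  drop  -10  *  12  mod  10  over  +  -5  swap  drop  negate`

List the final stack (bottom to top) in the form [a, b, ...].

[-8, 5]

-10    : -10
-5     : -10 -5
/      : 2
dup    : 2 2
drop   : 2
-10    : 2 -10
*      : -20
12     : -20 12
mod    : -8
10     : -8 10
over   : -8 10 -8
+      : -8 2
-5     : -8 2 -5
swap   : -8 -5 2
drop   : -8 -5
negate : -8 5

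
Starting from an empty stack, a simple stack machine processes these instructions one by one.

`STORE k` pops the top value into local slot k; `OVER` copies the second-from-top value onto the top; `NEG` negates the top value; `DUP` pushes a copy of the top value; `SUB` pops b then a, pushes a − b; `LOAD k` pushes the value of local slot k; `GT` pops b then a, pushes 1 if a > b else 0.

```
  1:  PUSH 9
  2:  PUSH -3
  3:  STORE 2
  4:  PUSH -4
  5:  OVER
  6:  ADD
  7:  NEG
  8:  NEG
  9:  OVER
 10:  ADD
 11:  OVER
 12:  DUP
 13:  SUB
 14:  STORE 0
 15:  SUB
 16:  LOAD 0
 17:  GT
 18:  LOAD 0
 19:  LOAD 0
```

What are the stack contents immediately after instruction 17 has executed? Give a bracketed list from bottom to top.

[0]

PUSH 9  : 9
PUSH -3 : 9 -3
STORE 2 : 9
PUSH -4 : 9 -4
OVER    : 9 -4 9
ADD     : 9 5
NEG     : 9 -5
NEG     : 9 5
OVER    : 9 5 9
ADD     : 9 14
OVER    : 9 14 9
DUP     : 9 14 9 9
SUB     : 9 14 0
STORE 0 : 9 14
SUB     : -5
LOAD 0  : -5 0
GT      : 0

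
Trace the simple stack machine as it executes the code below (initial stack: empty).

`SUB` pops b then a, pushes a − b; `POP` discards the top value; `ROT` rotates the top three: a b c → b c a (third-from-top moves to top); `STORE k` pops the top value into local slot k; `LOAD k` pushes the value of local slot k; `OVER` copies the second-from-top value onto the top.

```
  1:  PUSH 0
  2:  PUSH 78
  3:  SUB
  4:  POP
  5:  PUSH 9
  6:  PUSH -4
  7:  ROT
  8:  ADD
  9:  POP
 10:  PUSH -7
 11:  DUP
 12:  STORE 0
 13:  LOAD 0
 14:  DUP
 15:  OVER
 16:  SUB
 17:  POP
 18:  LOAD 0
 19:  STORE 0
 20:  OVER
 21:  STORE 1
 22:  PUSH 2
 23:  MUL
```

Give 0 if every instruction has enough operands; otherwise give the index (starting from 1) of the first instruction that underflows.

PUSH 0  → 0
PUSH 78 → 0 78
SUB     → -78
POP     → (empty)
PUSH 9  → 9
PUSH -4 → 9 -4
ROT  — needs 3 operands, stack has 2 → underflow

7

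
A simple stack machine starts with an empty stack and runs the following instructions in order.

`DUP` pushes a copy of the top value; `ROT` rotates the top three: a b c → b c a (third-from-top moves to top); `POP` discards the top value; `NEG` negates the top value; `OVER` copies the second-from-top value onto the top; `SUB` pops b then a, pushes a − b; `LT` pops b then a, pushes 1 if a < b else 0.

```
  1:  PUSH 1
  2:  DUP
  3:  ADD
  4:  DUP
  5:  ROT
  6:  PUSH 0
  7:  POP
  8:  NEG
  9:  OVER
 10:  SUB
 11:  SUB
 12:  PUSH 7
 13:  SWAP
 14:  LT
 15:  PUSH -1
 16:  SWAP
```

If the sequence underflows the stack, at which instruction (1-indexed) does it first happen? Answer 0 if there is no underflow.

PUSH 1 -> [1]
DUP    -> [1, 1]
ADD    -> [2]
DUP    -> [2, 2]
ROT  — needs 3 operands, stack has 2 → underflow

5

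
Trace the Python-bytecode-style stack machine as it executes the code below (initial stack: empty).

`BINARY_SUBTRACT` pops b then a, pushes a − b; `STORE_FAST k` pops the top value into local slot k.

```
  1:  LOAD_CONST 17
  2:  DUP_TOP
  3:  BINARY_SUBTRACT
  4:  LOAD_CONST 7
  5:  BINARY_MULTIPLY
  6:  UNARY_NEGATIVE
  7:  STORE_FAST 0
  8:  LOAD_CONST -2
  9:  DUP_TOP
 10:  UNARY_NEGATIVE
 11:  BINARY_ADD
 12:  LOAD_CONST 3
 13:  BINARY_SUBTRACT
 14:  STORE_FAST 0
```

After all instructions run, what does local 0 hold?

LOAD_CONST 17   → [17]
DUP_TOP         → [17, 17]
BINARY_SUBTRACT → [0]
LOAD_CONST 7    → [0, 7]
BINARY_MULTIPLY → [0]
UNARY_NEGATIVE  → [0]
STORE_FAST 0    → []
LOAD_CONST -2   → [-2]
DUP_TOP         → [-2, -2]
UNARY_NEGATIVE  → [-2, 2]
BINARY_ADD      → [0]
LOAD_CONST 3    → [0, 3]
BINARY_SUBTRACT → [-3]
STORE_FAST 0    → []

-3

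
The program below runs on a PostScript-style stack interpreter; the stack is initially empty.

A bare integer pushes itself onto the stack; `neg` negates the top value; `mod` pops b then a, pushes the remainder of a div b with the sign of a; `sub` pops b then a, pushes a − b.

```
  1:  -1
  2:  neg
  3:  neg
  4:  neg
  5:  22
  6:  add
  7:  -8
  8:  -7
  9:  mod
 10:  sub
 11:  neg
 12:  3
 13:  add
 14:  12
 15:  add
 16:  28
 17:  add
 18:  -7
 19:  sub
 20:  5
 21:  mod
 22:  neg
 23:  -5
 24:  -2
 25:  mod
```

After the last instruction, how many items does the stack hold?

-1  → [-1]
neg → [1]
neg → [-1]
neg → [1]
22  → [1, 22]
add → [23]
-8  → [23, -8]
-7  → [23, -8, -7]
mod → [23, -1]
sub → [24]
neg → [-24]
3   → [-24, 3]
add → [-21]
12  → [-21, 12]
add → [-9]
28  → [-9, 28]
add → [19]
-7  → [19, -7]
sub → [26]
5   → [26, 5]
mod → [1]
neg → [-1]
-5  → [-1, -5]
-2  → [-1, -5, -2]
mod → [-1, -1]

2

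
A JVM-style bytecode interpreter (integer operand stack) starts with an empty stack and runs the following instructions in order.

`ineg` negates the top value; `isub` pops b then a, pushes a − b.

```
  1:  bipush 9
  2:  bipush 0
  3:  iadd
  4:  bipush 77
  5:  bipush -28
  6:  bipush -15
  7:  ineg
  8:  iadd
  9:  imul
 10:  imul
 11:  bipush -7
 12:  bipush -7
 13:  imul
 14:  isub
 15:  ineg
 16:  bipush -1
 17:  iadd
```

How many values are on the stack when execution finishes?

bipush 9   : [9]
bipush 0   : [9, 0]
iadd       : [9]
bipush 77  : [9, 77]
bipush -28 : [9, 77, -28]
bipush -15 : [9, 77, -28, -15]
ineg       : [9, 77, -28, 15]
iadd       : [9, 77, -13]
imul       : [9, -1001]
imul       : [-9009]
bipush -7  : [-9009, -7]
bipush -7  : [-9009, -7, -7]
imul       : [-9009, 49]
isub       : [-9058]
ineg       : [9058]
bipush -1  : [9058, -1]
iadd       : [9057]

1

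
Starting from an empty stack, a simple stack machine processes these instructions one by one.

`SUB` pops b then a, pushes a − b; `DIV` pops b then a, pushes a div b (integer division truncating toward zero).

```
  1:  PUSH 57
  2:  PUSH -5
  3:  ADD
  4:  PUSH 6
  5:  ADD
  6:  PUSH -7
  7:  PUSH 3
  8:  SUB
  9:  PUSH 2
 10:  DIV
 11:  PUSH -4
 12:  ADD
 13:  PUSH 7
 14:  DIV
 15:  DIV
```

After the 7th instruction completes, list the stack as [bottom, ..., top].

PUSH 57 : 57
PUSH -5 : 57 -5
ADD     : 52
PUSH 6  : 52 6
ADD     : 58
PUSH -7 : 58 -7
PUSH 3  : 58 -7 3

[58, -7, 3]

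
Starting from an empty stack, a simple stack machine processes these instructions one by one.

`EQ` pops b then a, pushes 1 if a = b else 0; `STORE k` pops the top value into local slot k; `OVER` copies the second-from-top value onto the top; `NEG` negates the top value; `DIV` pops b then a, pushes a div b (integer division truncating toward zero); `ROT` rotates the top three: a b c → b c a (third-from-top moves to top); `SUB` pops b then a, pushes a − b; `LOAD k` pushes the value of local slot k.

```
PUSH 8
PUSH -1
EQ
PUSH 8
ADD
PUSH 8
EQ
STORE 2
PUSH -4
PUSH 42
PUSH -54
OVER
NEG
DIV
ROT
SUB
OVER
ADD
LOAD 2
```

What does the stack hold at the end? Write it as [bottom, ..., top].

PUSH 8   -> 8
PUSH -1  -> 8 -1
EQ       -> 0
PUSH 8   -> 0 8
ADD      -> 8
PUSH 8   -> 8 8
EQ       -> 1
STORE 2  -> (empty)
PUSH -4  -> -4
PUSH 42  -> -4 42
PUSH -54 -> -4 42 -54
OVER     -> -4 42 -54 42
NEG      -> -4 42 -54 -42
DIV      -> -4 42 1
ROT      -> 42 1 -4
SUB      -> 42 5
OVER     -> 42 5 42
ADD      -> 42 47
LOAD 2   -> 42 47 1

[42, 47, 1]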